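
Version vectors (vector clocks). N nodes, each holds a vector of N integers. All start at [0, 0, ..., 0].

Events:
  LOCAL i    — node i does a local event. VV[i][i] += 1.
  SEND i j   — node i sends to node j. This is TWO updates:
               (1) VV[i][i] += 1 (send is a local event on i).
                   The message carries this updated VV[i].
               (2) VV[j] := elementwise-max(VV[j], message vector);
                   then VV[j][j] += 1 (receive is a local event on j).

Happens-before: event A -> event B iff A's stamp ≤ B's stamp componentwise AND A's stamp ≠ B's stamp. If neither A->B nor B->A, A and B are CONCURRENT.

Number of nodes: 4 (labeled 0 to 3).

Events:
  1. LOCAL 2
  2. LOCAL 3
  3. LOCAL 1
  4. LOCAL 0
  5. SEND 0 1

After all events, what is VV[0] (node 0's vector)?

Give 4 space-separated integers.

Initial: VV[0]=[0, 0, 0, 0]
Initial: VV[1]=[0, 0, 0, 0]
Initial: VV[2]=[0, 0, 0, 0]
Initial: VV[3]=[0, 0, 0, 0]
Event 1: LOCAL 2: VV[2][2]++ -> VV[2]=[0, 0, 1, 0]
Event 2: LOCAL 3: VV[3][3]++ -> VV[3]=[0, 0, 0, 1]
Event 3: LOCAL 1: VV[1][1]++ -> VV[1]=[0, 1, 0, 0]
Event 4: LOCAL 0: VV[0][0]++ -> VV[0]=[1, 0, 0, 0]
Event 5: SEND 0->1: VV[0][0]++ -> VV[0]=[2, 0, 0, 0], msg_vec=[2, 0, 0, 0]; VV[1]=max(VV[1],msg_vec) then VV[1][1]++ -> VV[1]=[2, 2, 0, 0]
Final vectors: VV[0]=[2, 0, 0, 0]; VV[1]=[2, 2, 0, 0]; VV[2]=[0, 0, 1, 0]; VV[3]=[0, 0, 0, 1]

Answer: 2 0 0 0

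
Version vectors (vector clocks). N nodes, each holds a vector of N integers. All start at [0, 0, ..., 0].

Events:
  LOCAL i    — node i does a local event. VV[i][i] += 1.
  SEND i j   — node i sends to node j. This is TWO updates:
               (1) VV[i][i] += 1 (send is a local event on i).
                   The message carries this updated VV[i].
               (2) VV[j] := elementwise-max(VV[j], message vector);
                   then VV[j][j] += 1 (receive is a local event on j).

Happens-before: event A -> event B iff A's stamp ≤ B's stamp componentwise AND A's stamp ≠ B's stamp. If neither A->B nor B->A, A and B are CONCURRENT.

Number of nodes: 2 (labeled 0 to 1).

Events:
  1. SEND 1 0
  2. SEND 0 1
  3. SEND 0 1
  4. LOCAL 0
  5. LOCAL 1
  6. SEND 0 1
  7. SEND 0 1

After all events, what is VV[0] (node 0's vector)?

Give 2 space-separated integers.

Answer: 6 1

Derivation:
Initial: VV[0]=[0, 0]
Initial: VV[1]=[0, 0]
Event 1: SEND 1->0: VV[1][1]++ -> VV[1]=[0, 1], msg_vec=[0, 1]; VV[0]=max(VV[0],msg_vec) then VV[0][0]++ -> VV[0]=[1, 1]
Event 2: SEND 0->1: VV[0][0]++ -> VV[0]=[2, 1], msg_vec=[2, 1]; VV[1]=max(VV[1],msg_vec) then VV[1][1]++ -> VV[1]=[2, 2]
Event 3: SEND 0->1: VV[0][0]++ -> VV[0]=[3, 1], msg_vec=[3, 1]; VV[1]=max(VV[1],msg_vec) then VV[1][1]++ -> VV[1]=[3, 3]
Event 4: LOCAL 0: VV[0][0]++ -> VV[0]=[4, 1]
Event 5: LOCAL 1: VV[1][1]++ -> VV[1]=[3, 4]
Event 6: SEND 0->1: VV[0][0]++ -> VV[0]=[5, 1], msg_vec=[5, 1]; VV[1]=max(VV[1],msg_vec) then VV[1][1]++ -> VV[1]=[5, 5]
Event 7: SEND 0->1: VV[0][0]++ -> VV[0]=[6, 1], msg_vec=[6, 1]; VV[1]=max(VV[1],msg_vec) then VV[1][1]++ -> VV[1]=[6, 6]
Final vectors: VV[0]=[6, 1]; VV[1]=[6, 6]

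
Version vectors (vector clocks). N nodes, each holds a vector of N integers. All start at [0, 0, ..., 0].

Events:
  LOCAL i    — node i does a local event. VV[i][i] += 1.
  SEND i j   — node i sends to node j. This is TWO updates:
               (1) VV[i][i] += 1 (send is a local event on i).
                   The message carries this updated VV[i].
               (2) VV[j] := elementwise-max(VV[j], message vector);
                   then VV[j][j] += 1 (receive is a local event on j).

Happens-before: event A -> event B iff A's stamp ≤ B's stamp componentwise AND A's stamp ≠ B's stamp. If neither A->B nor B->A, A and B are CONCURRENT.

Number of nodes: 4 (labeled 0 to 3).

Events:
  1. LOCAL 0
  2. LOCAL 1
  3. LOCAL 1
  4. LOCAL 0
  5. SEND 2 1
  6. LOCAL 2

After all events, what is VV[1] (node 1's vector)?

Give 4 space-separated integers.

Answer: 0 3 1 0

Derivation:
Initial: VV[0]=[0, 0, 0, 0]
Initial: VV[1]=[0, 0, 0, 0]
Initial: VV[2]=[0, 0, 0, 0]
Initial: VV[3]=[0, 0, 0, 0]
Event 1: LOCAL 0: VV[0][0]++ -> VV[0]=[1, 0, 0, 0]
Event 2: LOCAL 1: VV[1][1]++ -> VV[1]=[0, 1, 0, 0]
Event 3: LOCAL 1: VV[1][1]++ -> VV[1]=[0, 2, 0, 0]
Event 4: LOCAL 0: VV[0][0]++ -> VV[0]=[2, 0, 0, 0]
Event 5: SEND 2->1: VV[2][2]++ -> VV[2]=[0, 0, 1, 0], msg_vec=[0, 0, 1, 0]; VV[1]=max(VV[1],msg_vec) then VV[1][1]++ -> VV[1]=[0, 3, 1, 0]
Event 6: LOCAL 2: VV[2][2]++ -> VV[2]=[0, 0, 2, 0]
Final vectors: VV[0]=[2, 0, 0, 0]; VV[1]=[0, 3, 1, 0]; VV[2]=[0, 0, 2, 0]; VV[3]=[0, 0, 0, 0]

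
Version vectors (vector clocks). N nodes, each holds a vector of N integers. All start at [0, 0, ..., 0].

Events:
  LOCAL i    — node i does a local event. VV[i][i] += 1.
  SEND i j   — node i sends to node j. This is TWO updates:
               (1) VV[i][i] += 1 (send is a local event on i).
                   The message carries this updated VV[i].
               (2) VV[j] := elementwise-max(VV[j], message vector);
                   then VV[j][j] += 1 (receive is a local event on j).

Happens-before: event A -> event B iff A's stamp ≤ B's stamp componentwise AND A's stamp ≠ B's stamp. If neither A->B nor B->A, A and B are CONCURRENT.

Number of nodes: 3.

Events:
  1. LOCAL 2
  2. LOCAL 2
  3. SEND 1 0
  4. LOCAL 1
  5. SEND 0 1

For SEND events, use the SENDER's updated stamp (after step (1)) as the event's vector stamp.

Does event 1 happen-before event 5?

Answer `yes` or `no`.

Answer: no

Derivation:
Initial: VV[0]=[0, 0, 0]
Initial: VV[1]=[0, 0, 0]
Initial: VV[2]=[0, 0, 0]
Event 1: LOCAL 2: VV[2][2]++ -> VV[2]=[0, 0, 1]
Event 2: LOCAL 2: VV[2][2]++ -> VV[2]=[0, 0, 2]
Event 3: SEND 1->0: VV[1][1]++ -> VV[1]=[0, 1, 0], msg_vec=[0, 1, 0]; VV[0]=max(VV[0],msg_vec) then VV[0][0]++ -> VV[0]=[1, 1, 0]
Event 4: LOCAL 1: VV[1][1]++ -> VV[1]=[0, 2, 0]
Event 5: SEND 0->1: VV[0][0]++ -> VV[0]=[2, 1, 0], msg_vec=[2, 1, 0]; VV[1]=max(VV[1],msg_vec) then VV[1][1]++ -> VV[1]=[2, 3, 0]
Event 1 stamp: [0, 0, 1]
Event 5 stamp: [2, 1, 0]
[0, 0, 1] <= [2, 1, 0]? False. Equal? False. Happens-before: False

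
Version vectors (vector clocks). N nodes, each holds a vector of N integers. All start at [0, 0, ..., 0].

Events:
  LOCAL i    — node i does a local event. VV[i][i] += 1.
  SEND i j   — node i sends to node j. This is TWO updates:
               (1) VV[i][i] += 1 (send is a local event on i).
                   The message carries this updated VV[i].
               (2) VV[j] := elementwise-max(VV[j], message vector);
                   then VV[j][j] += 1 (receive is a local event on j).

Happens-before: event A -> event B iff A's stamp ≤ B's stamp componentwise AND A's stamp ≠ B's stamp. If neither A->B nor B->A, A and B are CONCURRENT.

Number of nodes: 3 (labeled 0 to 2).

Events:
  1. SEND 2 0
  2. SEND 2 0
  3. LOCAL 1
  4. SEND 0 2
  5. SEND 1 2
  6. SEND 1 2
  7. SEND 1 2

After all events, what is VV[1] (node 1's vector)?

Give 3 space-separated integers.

Answer: 0 4 0

Derivation:
Initial: VV[0]=[0, 0, 0]
Initial: VV[1]=[0, 0, 0]
Initial: VV[2]=[0, 0, 0]
Event 1: SEND 2->0: VV[2][2]++ -> VV[2]=[0, 0, 1], msg_vec=[0, 0, 1]; VV[0]=max(VV[0],msg_vec) then VV[0][0]++ -> VV[0]=[1, 0, 1]
Event 2: SEND 2->0: VV[2][2]++ -> VV[2]=[0, 0, 2], msg_vec=[0, 0, 2]; VV[0]=max(VV[0],msg_vec) then VV[0][0]++ -> VV[0]=[2, 0, 2]
Event 3: LOCAL 1: VV[1][1]++ -> VV[1]=[0, 1, 0]
Event 4: SEND 0->2: VV[0][0]++ -> VV[0]=[3, 0, 2], msg_vec=[3, 0, 2]; VV[2]=max(VV[2],msg_vec) then VV[2][2]++ -> VV[2]=[3, 0, 3]
Event 5: SEND 1->2: VV[1][1]++ -> VV[1]=[0, 2, 0], msg_vec=[0, 2, 0]; VV[2]=max(VV[2],msg_vec) then VV[2][2]++ -> VV[2]=[3, 2, 4]
Event 6: SEND 1->2: VV[1][1]++ -> VV[1]=[0, 3, 0], msg_vec=[0, 3, 0]; VV[2]=max(VV[2],msg_vec) then VV[2][2]++ -> VV[2]=[3, 3, 5]
Event 7: SEND 1->2: VV[1][1]++ -> VV[1]=[0, 4, 0], msg_vec=[0, 4, 0]; VV[2]=max(VV[2],msg_vec) then VV[2][2]++ -> VV[2]=[3, 4, 6]
Final vectors: VV[0]=[3, 0, 2]; VV[1]=[0, 4, 0]; VV[2]=[3, 4, 6]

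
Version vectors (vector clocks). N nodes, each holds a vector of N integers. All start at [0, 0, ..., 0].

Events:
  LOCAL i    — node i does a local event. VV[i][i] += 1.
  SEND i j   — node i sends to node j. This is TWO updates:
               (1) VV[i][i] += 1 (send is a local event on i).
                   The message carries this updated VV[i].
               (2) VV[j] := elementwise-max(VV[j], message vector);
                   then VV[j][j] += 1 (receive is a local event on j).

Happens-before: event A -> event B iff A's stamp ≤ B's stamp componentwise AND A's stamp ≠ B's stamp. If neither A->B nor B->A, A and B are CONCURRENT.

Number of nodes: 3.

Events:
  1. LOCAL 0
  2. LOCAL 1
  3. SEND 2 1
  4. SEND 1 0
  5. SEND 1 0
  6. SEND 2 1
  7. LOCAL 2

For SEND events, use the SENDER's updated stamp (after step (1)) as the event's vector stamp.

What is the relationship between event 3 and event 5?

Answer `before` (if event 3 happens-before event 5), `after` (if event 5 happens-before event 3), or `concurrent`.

Answer: before

Derivation:
Initial: VV[0]=[0, 0, 0]
Initial: VV[1]=[0, 0, 0]
Initial: VV[2]=[0, 0, 0]
Event 1: LOCAL 0: VV[0][0]++ -> VV[0]=[1, 0, 0]
Event 2: LOCAL 1: VV[1][1]++ -> VV[1]=[0, 1, 0]
Event 3: SEND 2->1: VV[2][2]++ -> VV[2]=[0, 0, 1], msg_vec=[0, 0, 1]; VV[1]=max(VV[1],msg_vec) then VV[1][1]++ -> VV[1]=[0, 2, 1]
Event 4: SEND 1->0: VV[1][1]++ -> VV[1]=[0, 3, 1], msg_vec=[0, 3, 1]; VV[0]=max(VV[0],msg_vec) then VV[0][0]++ -> VV[0]=[2, 3, 1]
Event 5: SEND 1->0: VV[1][1]++ -> VV[1]=[0, 4, 1], msg_vec=[0, 4, 1]; VV[0]=max(VV[0],msg_vec) then VV[0][0]++ -> VV[0]=[3, 4, 1]
Event 6: SEND 2->1: VV[2][2]++ -> VV[2]=[0, 0, 2], msg_vec=[0, 0, 2]; VV[1]=max(VV[1],msg_vec) then VV[1][1]++ -> VV[1]=[0, 5, 2]
Event 7: LOCAL 2: VV[2][2]++ -> VV[2]=[0, 0, 3]
Event 3 stamp: [0, 0, 1]
Event 5 stamp: [0, 4, 1]
[0, 0, 1] <= [0, 4, 1]? True
[0, 4, 1] <= [0, 0, 1]? False
Relation: before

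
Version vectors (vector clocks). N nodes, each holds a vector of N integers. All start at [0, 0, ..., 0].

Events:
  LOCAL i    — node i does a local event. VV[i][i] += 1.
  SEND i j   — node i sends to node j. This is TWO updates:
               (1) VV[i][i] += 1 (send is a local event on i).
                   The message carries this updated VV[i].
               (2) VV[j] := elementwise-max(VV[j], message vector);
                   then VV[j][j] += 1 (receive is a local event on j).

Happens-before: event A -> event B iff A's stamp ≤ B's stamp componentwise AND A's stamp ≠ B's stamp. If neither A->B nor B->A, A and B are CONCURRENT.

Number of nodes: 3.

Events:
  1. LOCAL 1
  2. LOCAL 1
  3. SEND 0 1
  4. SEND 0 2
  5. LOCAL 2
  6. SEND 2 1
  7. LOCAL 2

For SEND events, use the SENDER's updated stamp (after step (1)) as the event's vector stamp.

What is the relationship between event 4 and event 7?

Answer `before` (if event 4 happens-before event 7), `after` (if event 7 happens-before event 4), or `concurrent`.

Initial: VV[0]=[0, 0, 0]
Initial: VV[1]=[0, 0, 0]
Initial: VV[2]=[0, 0, 0]
Event 1: LOCAL 1: VV[1][1]++ -> VV[1]=[0, 1, 0]
Event 2: LOCAL 1: VV[1][1]++ -> VV[1]=[0, 2, 0]
Event 3: SEND 0->1: VV[0][0]++ -> VV[0]=[1, 0, 0], msg_vec=[1, 0, 0]; VV[1]=max(VV[1],msg_vec) then VV[1][1]++ -> VV[1]=[1, 3, 0]
Event 4: SEND 0->2: VV[0][0]++ -> VV[0]=[2, 0, 0], msg_vec=[2, 0, 0]; VV[2]=max(VV[2],msg_vec) then VV[2][2]++ -> VV[2]=[2, 0, 1]
Event 5: LOCAL 2: VV[2][2]++ -> VV[2]=[2, 0, 2]
Event 6: SEND 2->1: VV[2][2]++ -> VV[2]=[2, 0, 3], msg_vec=[2, 0, 3]; VV[1]=max(VV[1],msg_vec) then VV[1][1]++ -> VV[1]=[2, 4, 3]
Event 7: LOCAL 2: VV[2][2]++ -> VV[2]=[2, 0, 4]
Event 4 stamp: [2, 0, 0]
Event 7 stamp: [2, 0, 4]
[2, 0, 0] <= [2, 0, 4]? True
[2, 0, 4] <= [2, 0, 0]? False
Relation: before

Answer: before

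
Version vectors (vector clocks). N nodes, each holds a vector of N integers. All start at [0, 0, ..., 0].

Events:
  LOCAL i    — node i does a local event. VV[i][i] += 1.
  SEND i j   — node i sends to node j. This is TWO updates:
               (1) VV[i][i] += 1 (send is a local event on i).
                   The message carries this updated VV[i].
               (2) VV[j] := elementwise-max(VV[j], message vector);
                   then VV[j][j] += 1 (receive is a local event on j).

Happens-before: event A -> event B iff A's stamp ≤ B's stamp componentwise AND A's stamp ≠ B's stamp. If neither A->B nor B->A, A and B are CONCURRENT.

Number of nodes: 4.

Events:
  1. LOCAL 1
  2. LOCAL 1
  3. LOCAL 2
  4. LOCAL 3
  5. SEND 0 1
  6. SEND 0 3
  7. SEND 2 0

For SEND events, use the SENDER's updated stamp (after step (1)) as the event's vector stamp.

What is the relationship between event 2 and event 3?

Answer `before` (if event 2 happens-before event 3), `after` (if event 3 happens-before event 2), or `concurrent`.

Initial: VV[0]=[0, 0, 0, 0]
Initial: VV[1]=[0, 0, 0, 0]
Initial: VV[2]=[0, 0, 0, 0]
Initial: VV[3]=[0, 0, 0, 0]
Event 1: LOCAL 1: VV[1][1]++ -> VV[1]=[0, 1, 0, 0]
Event 2: LOCAL 1: VV[1][1]++ -> VV[1]=[0, 2, 0, 0]
Event 3: LOCAL 2: VV[2][2]++ -> VV[2]=[0, 0, 1, 0]
Event 4: LOCAL 3: VV[3][3]++ -> VV[3]=[0, 0, 0, 1]
Event 5: SEND 0->1: VV[0][0]++ -> VV[0]=[1, 0, 0, 0], msg_vec=[1, 0, 0, 0]; VV[1]=max(VV[1],msg_vec) then VV[1][1]++ -> VV[1]=[1, 3, 0, 0]
Event 6: SEND 0->3: VV[0][0]++ -> VV[0]=[2, 0, 0, 0], msg_vec=[2, 0, 0, 0]; VV[3]=max(VV[3],msg_vec) then VV[3][3]++ -> VV[3]=[2, 0, 0, 2]
Event 7: SEND 2->0: VV[2][2]++ -> VV[2]=[0, 0, 2, 0], msg_vec=[0, 0, 2, 0]; VV[0]=max(VV[0],msg_vec) then VV[0][0]++ -> VV[0]=[3, 0, 2, 0]
Event 2 stamp: [0, 2, 0, 0]
Event 3 stamp: [0, 0, 1, 0]
[0, 2, 0, 0] <= [0, 0, 1, 0]? False
[0, 0, 1, 0] <= [0, 2, 0, 0]? False
Relation: concurrent

Answer: concurrent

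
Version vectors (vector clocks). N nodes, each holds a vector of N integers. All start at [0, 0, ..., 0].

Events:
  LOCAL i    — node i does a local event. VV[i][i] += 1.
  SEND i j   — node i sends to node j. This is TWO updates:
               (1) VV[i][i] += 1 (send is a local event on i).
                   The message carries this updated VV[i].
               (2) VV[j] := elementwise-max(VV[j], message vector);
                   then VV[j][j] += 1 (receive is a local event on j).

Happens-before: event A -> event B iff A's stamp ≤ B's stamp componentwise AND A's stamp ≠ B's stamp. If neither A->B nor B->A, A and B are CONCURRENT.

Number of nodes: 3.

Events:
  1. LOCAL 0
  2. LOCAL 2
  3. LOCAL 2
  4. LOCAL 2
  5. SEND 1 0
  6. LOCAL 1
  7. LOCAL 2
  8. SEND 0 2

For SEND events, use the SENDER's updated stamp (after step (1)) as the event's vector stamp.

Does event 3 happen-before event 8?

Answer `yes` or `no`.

Initial: VV[0]=[0, 0, 0]
Initial: VV[1]=[0, 0, 0]
Initial: VV[2]=[0, 0, 0]
Event 1: LOCAL 0: VV[0][0]++ -> VV[0]=[1, 0, 0]
Event 2: LOCAL 2: VV[2][2]++ -> VV[2]=[0, 0, 1]
Event 3: LOCAL 2: VV[2][2]++ -> VV[2]=[0, 0, 2]
Event 4: LOCAL 2: VV[2][2]++ -> VV[2]=[0, 0, 3]
Event 5: SEND 1->0: VV[1][1]++ -> VV[1]=[0, 1, 0], msg_vec=[0, 1, 0]; VV[0]=max(VV[0],msg_vec) then VV[0][0]++ -> VV[0]=[2, 1, 0]
Event 6: LOCAL 1: VV[1][1]++ -> VV[1]=[0, 2, 0]
Event 7: LOCAL 2: VV[2][2]++ -> VV[2]=[0, 0, 4]
Event 8: SEND 0->2: VV[0][0]++ -> VV[0]=[3, 1, 0], msg_vec=[3, 1, 0]; VV[2]=max(VV[2],msg_vec) then VV[2][2]++ -> VV[2]=[3, 1, 5]
Event 3 stamp: [0, 0, 2]
Event 8 stamp: [3, 1, 0]
[0, 0, 2] <= [3, 1, 0]? False. Equal? False. Happens-before: False

Answer: no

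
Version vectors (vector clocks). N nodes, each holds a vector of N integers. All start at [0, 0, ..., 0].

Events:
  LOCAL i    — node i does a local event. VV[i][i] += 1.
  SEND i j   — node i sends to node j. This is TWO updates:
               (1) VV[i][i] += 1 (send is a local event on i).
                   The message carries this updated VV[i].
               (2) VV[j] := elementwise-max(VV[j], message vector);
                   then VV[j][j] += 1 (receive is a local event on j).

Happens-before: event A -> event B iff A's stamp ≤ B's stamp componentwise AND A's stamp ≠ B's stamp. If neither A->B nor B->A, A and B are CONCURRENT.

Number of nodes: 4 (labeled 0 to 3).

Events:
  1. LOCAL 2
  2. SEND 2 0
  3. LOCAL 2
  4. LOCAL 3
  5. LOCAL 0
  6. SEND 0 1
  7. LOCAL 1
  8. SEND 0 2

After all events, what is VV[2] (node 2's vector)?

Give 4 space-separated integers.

Answer: 4 0 4 0

Derivation:
Initial: VV[0]=[0, 0, 0, 0]
Initial: VV[1]=[0, 0, 0, 0]
Initial: VV[2]=[0, 0, 0, 0]
Initial: VV[3]=[0, 0, 0, 0]
Event 1: LOCAL 2: VV[2][2]++ -> VV[2]=[0, 0, 1, 0]
Event 2: SEND 2->0: VV[2][2]++ -> VV[2]=[0, 0, 2, 0], msg_vec=[0, 0, 2, 0]; VV[0]=max(VV[0],msg_vec) then VV[0][0]++ -> VV[0]=[1, 0, 2, 0]
Event 3: LOCAL 2: VV[2][2]++ -> VV[2]=[0, 0, 3, 0]
Event 4: LOCAL 3: VV[3][3]++ -> VV[3]=[0, 0, 0, 1]
Event 5: LOCAL 0: VV[0][0]++ -> VV[0]=[2, 0, 2, 0]
Event 6: SEND 0->1: VV[0][0]++ -> VV[0]=[3, 0, 2, 0], msg_vec=[3, 0, 2, 0]; VV[1]=max(VV[1],msg_vec) then VV[1][1]++ -> VV[1]=[3, 1, 2, 0]
Event 7: LOCAL 1: VV[1][1]++ -> VV[1]=[3, 2, 2, 0]
Event 8: SEND 0->2: VV[0][0]++ -> VV[0]=[4, 0, 2, 0], msg_vec=[4, 0, 2, 0]; VV[2]=max(VV[2],msg_vec) then VV[2][2]++ -> VV[2]=[4, 0, 4, 0]
Final vectors: VV[0]=[4, 0, 2, 0]; VV[1]=[3, 2, 2, 0]; VV[2]=[4, 0, 4, 0]; VV[3]=[0, 0, 0, 1]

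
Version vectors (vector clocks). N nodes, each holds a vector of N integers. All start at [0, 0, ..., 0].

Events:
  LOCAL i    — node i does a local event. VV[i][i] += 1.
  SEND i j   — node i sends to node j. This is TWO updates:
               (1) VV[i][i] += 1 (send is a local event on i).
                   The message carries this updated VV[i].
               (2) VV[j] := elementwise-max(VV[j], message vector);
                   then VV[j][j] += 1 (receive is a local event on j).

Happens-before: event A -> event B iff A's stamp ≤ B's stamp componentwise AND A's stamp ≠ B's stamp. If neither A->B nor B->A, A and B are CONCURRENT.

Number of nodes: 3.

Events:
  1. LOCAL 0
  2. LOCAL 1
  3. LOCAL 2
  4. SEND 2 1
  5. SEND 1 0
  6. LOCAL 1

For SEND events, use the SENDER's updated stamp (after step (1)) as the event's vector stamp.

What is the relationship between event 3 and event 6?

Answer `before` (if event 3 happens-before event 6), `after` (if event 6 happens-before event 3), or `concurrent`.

Initial: VV[0]=[0, 0, 0]
Initial: VV[1]=[0, 0, 0]
Initial: VV[2]=[0, 0, 0]
Event 1: LOCAL 0: VV[0][0]++ -> VV[0]=[1, 0, 0]
Event 2: LOCAL 1: VV[1][1]++ -> VV[1]=[0, 1, 0]
Event 3: LOCAL 2: VV[2][2]++ -> VV[2]=[0, 0, 1]
Event 4: SEND 2->1: VV[2][2]++ -> VV[2]=[0, 0, 2], msg_vec=[0, 0, 2]; VV[1]=max(VV[1],msg_vec) then VV[1][1]++ -> VV[1]=[0, 2, 2]
Event 5: SEND 1->0: VV[1][1]++ -> VV[1]=[0, 3, 2], msg_vec=[0, 3, 2]; VV[0]=max(VV[0],msg_vec) then VV[0][0]++ -> VV[0]=[2, 3, 2]
Event 6: LOCAL 1: VV[1][1]++ -> VV[1]=[0, 4, 2]
Event 3 stamp: [0, 0, 1]
Event 6 stamp: [0, 4, 2]
[0, 0, 1] <= [0, 4, 2]? True
[0, 4, 2] <= [0, 0, 1]? False
Relation: before

Answer: before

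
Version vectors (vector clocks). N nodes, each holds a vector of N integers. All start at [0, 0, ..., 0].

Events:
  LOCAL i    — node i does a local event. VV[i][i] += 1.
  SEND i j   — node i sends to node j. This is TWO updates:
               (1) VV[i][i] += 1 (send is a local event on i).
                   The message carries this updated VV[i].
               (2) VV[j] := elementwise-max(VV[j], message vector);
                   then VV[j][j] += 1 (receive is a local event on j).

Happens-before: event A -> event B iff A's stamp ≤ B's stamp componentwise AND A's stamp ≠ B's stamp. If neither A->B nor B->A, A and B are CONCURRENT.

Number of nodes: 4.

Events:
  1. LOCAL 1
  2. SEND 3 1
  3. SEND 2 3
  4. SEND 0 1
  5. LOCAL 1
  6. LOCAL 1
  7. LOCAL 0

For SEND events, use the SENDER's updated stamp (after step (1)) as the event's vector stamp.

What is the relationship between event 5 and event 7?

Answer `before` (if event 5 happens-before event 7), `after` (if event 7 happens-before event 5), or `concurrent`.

Answer: concurrent

Derivation:
Initial: VV[0]=[0, 0, 0, 0]
Initial: VV[1]=[0, 0, 0, 0]
Initial: VV[2]=[0, 0, 0, 0]
Initial: VV[3]=[0, 0, 0, 0]
Event 1: LOCAL 1: VV[1][1]++ -> VV[1]=[0, 1, 0, 0]
Event 2: SEND 3->1: VV[3][3]++ -> VV[3]=[0, 0, 0, 1], msg_vec=[0, 0, 0, 1]; VV[1]=max(VV[1],msg_vec) then VV[1][1]++ -> VV[1]=[0, 2, 0, 1]
Event 3: SEND 2->3: VV[2][2]++ -> VV[2]=[0, 0, 1, 0], msg_vec=[0, 0, 1, 0]; VV[3]=max(VV[3],msg_vec) then VV[3][3]++ -> VV[3]=[0, 0, 1, 2]
Event 4: SEND 0->1: VV[0][0]++ -> VV[0]=[1, 0, 0, 0], msg_vec=[1, 0, 0, 0]; VV[1]=max(VV[1],msg_vec) then VV[1][1]++ -> VV[1]=[1, 3, 0, 1]
Event 5: LOCAL 1: VV[1][1]++ -> VV[1]=[1, 4, 0, 1]
Event 6: LOCAL 1: VV[1][1]++ -> VV[1]=[1, 5, 0, 1]
Event 7: LOCAL 0: VV[0][0]++ -> VV[0]=[2, 0, 0, 0]
Event 5 stamp: [1, 4, 0, 1]
Event 7 stamp: [2, 0, 0, 0]
[1, 4, 0, 1] <= [2, 0, 0, 0]? False
[2, 0, 0, 0] <= [1, 4, 0, 1]? False
Relation: concurrent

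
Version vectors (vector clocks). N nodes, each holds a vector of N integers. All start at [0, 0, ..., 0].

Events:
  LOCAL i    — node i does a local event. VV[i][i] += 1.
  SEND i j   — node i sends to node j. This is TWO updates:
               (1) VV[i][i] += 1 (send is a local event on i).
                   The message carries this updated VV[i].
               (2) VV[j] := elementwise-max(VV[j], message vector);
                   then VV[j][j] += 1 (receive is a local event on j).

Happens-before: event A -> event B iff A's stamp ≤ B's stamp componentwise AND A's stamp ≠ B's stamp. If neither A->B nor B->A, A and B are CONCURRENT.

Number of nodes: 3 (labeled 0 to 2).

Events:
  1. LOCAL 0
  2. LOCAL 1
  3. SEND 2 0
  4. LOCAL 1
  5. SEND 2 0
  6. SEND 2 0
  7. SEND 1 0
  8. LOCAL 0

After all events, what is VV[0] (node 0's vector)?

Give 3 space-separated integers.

Initial: VV[0]=[0, 0, 0]
Initial: VV[1]=[0, 0, 0]
Initial: VV[2]=[0, 0, 0]
Event 1: LOCAL 0: VV[0][0]++ -> VV[0]=[1, 0, 0]
Event 2: LOCAL 1: VV[1][1]++ -> VV[1]=[0, 1, 0]
Event 3: SEND 2->0: VV[2][2]++ -> VV[2]=[0, 0, 1], msg_vec=[0, 0, 1]; VV[0]=max(VV[0],msg_vec) then VV[0][0]++ -> VV[0]=[2, 0, 1]
Event 4: LOCAL 1: VV[1][1]++ -> VV[1]=[0, 2, 0]
Event 5: SEND 2->0: VV[2][2]++ -> VV[2]=[0, 0, 2], msg_vec=[0, 0, 2]; VV[0]=max(VV[0],msg_vec) then VV[0][0]++ -> VV[0]=[3, 0, 2]
Event 6: SEND 2->0: VV[2][2]++ -> VV[2]=[0, 0, 3], msg_vec=[0, 0, 3]; VV[0]=max(VV[0],msg_vec) then VV[0][0]++ -> VV[0]=[4, 0, 3]
Event 7: SEND 1->0: VV[1][1]++ -> VV[1]=[0, 3, 0], msg_vec=[0, 3, 0]; VV[0]=max(VV[0],msg_vec) then VV[0][0]++ -> VV[0]=[5, 3, 3]
Event 8: LOCAL 0: VV[0][0]++ -> VV[0]=[6, 3, 3]
Final vectors: VV[0]=[6, 3, 3]; VV[1]=[0, 3, 0]; VV[2]=[0, 0, 3]

Answer: 6 3 3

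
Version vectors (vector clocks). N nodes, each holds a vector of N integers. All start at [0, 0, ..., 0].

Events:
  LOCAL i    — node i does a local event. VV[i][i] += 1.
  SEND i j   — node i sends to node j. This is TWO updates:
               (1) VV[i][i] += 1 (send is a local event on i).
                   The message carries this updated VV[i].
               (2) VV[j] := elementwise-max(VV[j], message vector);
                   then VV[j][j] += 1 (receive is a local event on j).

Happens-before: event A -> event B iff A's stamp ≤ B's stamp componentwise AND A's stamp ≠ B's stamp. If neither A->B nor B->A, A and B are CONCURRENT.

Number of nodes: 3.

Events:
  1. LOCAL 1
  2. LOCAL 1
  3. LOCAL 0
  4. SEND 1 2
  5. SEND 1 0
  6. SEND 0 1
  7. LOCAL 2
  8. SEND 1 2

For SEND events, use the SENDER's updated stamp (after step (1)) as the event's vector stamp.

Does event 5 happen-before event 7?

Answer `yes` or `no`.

Initial: VV[0]=[0, 0, 0]
Initial: VV[1]=[0, 0, 0]
Initial: VV[2]=[0, 0, 0]
Event 1: LOCAL 1: VV[1][1]++ -> VV[1]=[0, 1, 0]
Event 2: LOCAL 1: VV[1][1]++ -> VV[1]=[0, 2, 0]
Event 3: LOCAL 0: VV[0][0]++ -> VV[0]=[1, 0, 0]
Event 4: SEND 1->2: VV[1][1]++ -> VV[1]=[0, 3, 0], msg_vec=[0, 3, 0]; VV[2]=max(VV[2],msg_vec) then VV[2][2]++ -> VV[2]=[0, 3, 1]
Event 5: SEND 1->0: VV[1][1]++ -> VV[1]=[0, 4, 0], msg_vec=[0, 4, 0]; VV[0]=max(VV[0],msg_vec) then VV[0][0]++ -> VV[0]=[2, 4, 0]
Event 6: SEND 0->1: VV[0][0]++ -> VV[0]=[3, 4, 0], msg_vec=[3, 4, 0]; VV[1]=max(VV[1],msg_vec) then VV[1][1]++ -> VV[1]=[3, 5, 0]
Event 7: LOCAL 2: VV[2][2]++ -> VV[2]=[0, 3, 2]
Event 8: SEND 1->2: VV[1][1]++ -> VV[1]=[3, 6, 0], msg_vec=[3, 6, 0]; VV[2]=max(VV[2],msg_vec) then VV[2][2]++ -> VV[2]=[3, 6, 3]
Event 5 stamp: [0, 4, 0]
Event 7 stamp: [0, 3, 2]
[0, 4, 0] <= [0, 3, 2]? False. Equal? False. Happens-before: False

Answer: no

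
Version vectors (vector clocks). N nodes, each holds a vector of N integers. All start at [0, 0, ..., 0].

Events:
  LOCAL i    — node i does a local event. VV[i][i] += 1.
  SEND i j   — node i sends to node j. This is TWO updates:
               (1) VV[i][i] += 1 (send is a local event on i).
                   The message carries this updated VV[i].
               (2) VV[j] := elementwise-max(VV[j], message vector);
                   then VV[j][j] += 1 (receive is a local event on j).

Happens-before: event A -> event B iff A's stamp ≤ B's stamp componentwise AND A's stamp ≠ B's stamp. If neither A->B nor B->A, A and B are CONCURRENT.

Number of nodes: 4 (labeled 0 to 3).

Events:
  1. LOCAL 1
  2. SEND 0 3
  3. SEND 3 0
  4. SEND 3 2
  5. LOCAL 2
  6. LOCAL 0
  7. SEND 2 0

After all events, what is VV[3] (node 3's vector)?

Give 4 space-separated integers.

Initial: VV[0]=[0, 0, 0, 0]
Initial: VV[1]=[0, 0, 0, 0]
Initial: VV[2]=[0, 0, 0, 0]
Initial: VV[3]=[0, 0, 0, 0]
Event 1: LOCAL 1: VV[1][1]++ -> VV[1]=[0, 1, 0, 0]
Event 2: SEND 0->3: VV[0][0]++ -> VV[0]=[1, 0, 0, 0], msg_vec=[1, 0, 0, 0]; VV[3]=max(VV[3],msg_vec) then VV[3][3]++ -> VV[3]=[1, 0, 0, 1]
Event 3: SEND 3->0: VV[3][3]++ -> VV[3]=[1, 0, 0, 2], msg_vec=[1, 0, 0, 2]; VV[0]=max(VV[0],msg_vec) then VV[0][0]++ -> VV[0]=[2, 0, 0, 2]
Event 4: SEND 3->2: VV[3][3]++ -> VV[3]=[1, 0, 0, 3], msg_vec=[1, 0, 0, 3]; VV[2]=max(VV[2],msg_vec) then VV[2][2]++ -> VV[2]=[1, 0, 1, 3]
Event 5: LOCAL 2: VV[2][2]++ -> VV[2]=[1, 0, 2, 3]
Event 6: LOCAL 0: VV[0][0]++ -> VV[0]=[3, 0, 0, 2]
Event 7: SEND 2->0: VV[2][2]++ -> VV[2]=[1, 0, 3, 3], msg_vec=[1, 0, 3, 3]; VV[0]=max(VV[0],msg_vec) then VV[0][0]++ -> VV[0]=[4, 0, 3, 3]
Final vectors: VV[0]=[4, 0, 3, 3]; VV[1]=[0, 1, 0, 0]; VV[2]=[1, 0, 3, 3]; VV[3]=[1, 0, 0, 3]

Answer: 1 0 0 3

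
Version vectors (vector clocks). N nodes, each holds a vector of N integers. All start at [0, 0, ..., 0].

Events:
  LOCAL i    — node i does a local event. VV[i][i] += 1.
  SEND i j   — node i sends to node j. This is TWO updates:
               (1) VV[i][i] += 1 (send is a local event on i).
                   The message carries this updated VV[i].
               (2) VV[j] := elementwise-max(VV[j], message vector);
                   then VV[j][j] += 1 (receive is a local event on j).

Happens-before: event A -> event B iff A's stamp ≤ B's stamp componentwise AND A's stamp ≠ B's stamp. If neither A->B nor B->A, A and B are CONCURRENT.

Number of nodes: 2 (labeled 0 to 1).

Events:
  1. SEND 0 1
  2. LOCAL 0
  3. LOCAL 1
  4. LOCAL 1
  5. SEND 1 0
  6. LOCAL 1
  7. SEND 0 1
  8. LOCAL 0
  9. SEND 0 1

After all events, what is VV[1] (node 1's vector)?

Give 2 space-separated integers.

Answer: 6 7

Derivation:
Initial: VV[0]=[0, 0]
Initial: VV[1]=[0, 0]
Event 1: SEND 0->1: VV[0][0]++ -> VV[0]=[1, 0], msg_vec=[1, 0]; VV[1]=max(VV[1],msg_vec) then VV[1][1]++ -> VV[1]=[1, 1]
Event 2: LOCAL 0: VV[0][0]++ -> VV[0]=[2, 0]
Event 3: LOCAL 1: VV[1][1]++ -> VV[1]=[1, 2]
Event 4: LOCAL 1: VV[1][1]++ -> VV[1]=[1, 3]
Event 5: SEND 1->0: VV[1][1]++ -> VV[1]=[1, 4], msg_vec=[1, 4]; VV[0]=max(VV[0],msg_vec) then VV[0][0]++ -> VV[0]=[3, 4]
Event 6: LOCAL 1: VV[1][1]++ -> VV[1]=[1, 5]
Event 7: SEND 0->1: VV[0][0]++ -> VV[0]=[4, 4], msg_vec=[4, 4]; VV[1]=max(VV[1],msg_vec) then VV[1][1]++ -> VV[1]=[4, 6]
Event 8: LOCAL 0: VV[0][0]++ -> VV[0]=[5, 4]
Event 9: SEND 0->1: VV[0][0]++ -> VV[0]=[6, 4], msg_vec=[6, 4]; VV[1]=max(VV[1],msg_vec) then VV[1][1]++ -> VV[1]=[6, 7]
Final vectors: VV[0]=[6, 4]; VV[1]=[6, 7]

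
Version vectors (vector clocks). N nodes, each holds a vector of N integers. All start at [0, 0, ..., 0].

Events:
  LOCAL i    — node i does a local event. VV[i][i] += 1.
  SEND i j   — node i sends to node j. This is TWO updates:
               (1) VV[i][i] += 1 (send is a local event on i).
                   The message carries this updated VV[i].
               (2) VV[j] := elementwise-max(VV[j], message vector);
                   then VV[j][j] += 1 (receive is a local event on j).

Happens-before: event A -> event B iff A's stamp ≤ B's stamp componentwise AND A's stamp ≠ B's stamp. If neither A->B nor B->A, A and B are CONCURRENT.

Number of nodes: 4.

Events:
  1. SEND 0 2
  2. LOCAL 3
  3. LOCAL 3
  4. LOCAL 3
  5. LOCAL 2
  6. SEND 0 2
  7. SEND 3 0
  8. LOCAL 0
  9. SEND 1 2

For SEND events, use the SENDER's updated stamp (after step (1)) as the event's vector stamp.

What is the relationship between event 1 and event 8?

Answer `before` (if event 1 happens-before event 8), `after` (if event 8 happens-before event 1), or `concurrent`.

Initial: VV[0]=[0, 0, 0, 0]
Initial: VV[1]=[0, 0, 0, 0]
Initial: VV[2]=[0, 0, 0, 0]
Initial: VV[3]=[0, 0, 0, 0]
Event 1: SEND 0->2: VV[0][0]++ -> VV[0]=[1, 0, 0, 0], msg_vec=[1, 0, 0, 0]; VV[2]=max(VV[2],msg_vec) then VV[2][2]++ -> VV[2]=[1, 0, 1, 0]
Event 2: LOCAL 3: VV[3][3]++ -> VV[3]=[0, 0, 0, 1]
Event 3: LOCAL 3: VV[3][3]++ -> VV[3]=[0, 0, 0, 2]
Event 4: LOCAL 3: VV[3][3]++ -> VV[3]=[0, 0, 0, 3]
Event 5: LOCAL 2: VV[2][2]++ -> VV[2]=[1, 0, 2, 0]
Event 6: SEND 0->2: VV[0][0]++ -> VV[0]=[2, 0, 0, 0], msg_vec=[2, 0, 0, 0]; VV[2]=max(VV[2],msg_vec) then VV[2][2]++ -> VV[2]=[2, 0, 3, 0]
Event 7: SEND 3->0: VV[3][3]++ -> VV[3]=[0, 0, 0, 4], msg_vec=[0, 0, 0, 4]; VV[0]=max(VV[0],msg_vec) then VV[0][0]++ -> VV[0]=[3, 0, 0, 4]
Event 8: LOCAL 0: VV[0][0]++ -> VV[0]=[4, 0, 0, 4]
Event 9: SEND 1->2: VV[1][1]++ -> VV[1]=[0, 1, 0, 0], msg_vec=[0, 1, 0, 0]; VV[2]=max(VV[2],msg_vec) then VV[2][2]++ -> VV[2]=[2, 1, 4, 0]
Event 1 stamp: [1, 0, 0, 0]
Event 8 stamp: [4, 0, 0, 4]
[1, 0, 0, 0] <= [4, 0, 0, 4]? True
[4, 0, 0, 4] <= [1, 0, 0, 0]? False
Relation: before

Answer: before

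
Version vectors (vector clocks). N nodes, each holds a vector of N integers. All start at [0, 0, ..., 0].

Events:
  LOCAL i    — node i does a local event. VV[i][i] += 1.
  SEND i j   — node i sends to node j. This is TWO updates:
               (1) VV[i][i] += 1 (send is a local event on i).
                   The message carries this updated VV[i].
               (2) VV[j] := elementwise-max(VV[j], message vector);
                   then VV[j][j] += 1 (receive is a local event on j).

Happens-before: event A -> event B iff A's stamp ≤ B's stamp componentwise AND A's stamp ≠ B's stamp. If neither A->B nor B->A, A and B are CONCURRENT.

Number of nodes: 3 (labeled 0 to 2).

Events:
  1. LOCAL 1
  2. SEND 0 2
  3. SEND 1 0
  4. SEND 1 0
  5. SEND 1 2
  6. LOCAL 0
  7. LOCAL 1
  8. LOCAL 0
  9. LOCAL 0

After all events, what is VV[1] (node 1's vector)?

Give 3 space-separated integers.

Initial: VV[0]=[0, 0, 0]
Initial: VV[1]=[0, 0, 0]
Initial: VV[2]=[0, 0, 0]
Event 1: LOCAL 1: VV[1][1]++ -> VV[1]=[0, 1, 0]
Event 2: SEND 0->2: VV[0][0]++ -> VV[0]=[1, 0, 0], msg_vec=[1, 0, 0]; VV[2]=max(VV[2],msg_vec) then VV[2][2]++ -> VV[2]=[1, 0, 1]
Event 3: SEND 1->0: VV[1][1]++ -> VV[1]=[0, 2, 0], msg_vec=[0, 2, 0]; VV[0]=max(VV[0],msg_vec) then VV[0][0]++ -> VV[0]=[2, 2, 0]
Event 4: SEND 1->0: VV[1][1]++ -> VV[1]=[0, 3, 0], msg_vec=[0, 3, 0]; VV[0]=max(VV[0],msg_vec) then VV[0][0]++ -> VV[0]=[3, 3, 0]
Event 5: SEND 1->2: VV[1][1]++ -> VV[1]=[0, 4, 0], msg_vec=[0, 4, 0]; VV[2]=max(VV[2],msg_vec) then VV[2][2]++ -> VV[2]=[1, 4, 2]
Event 6: LOCAL 0: VV[0][0]++ -> VV[0]=[4, 3, 0]
Event 7: LOCAL 1: VV[1][1]++ -> VV[1]=[0, 5, 0]
Event 8: LOCAL 0: VV[0][0]++ -> VV[0]=[5, 3, 0]
Event 9: LOCAL 0: VV[0][0]++ -> VV[0]=[6, 3, 0]
Final vectors: VV[0]=[6, 3, 0]; VV[1]=[0, 5, 0]; VV[2]=[1, 4, 2]

Answer: 0 5 0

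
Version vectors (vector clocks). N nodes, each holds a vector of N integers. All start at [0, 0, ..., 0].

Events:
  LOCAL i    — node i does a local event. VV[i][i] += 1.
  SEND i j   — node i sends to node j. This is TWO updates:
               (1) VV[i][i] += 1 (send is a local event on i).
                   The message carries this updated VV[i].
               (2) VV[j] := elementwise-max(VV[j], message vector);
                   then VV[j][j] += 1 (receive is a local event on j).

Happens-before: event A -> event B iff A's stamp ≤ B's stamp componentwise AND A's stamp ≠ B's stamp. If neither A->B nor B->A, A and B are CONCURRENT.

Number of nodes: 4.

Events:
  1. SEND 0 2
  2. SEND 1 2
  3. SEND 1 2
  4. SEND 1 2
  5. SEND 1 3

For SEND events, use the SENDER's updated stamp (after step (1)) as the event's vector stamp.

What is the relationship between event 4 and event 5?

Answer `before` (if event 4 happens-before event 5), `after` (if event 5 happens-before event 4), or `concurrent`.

Initial: VV[0]=[0, 0, 0, 0]
Initial: VV[1]=[0, 0, 0, 0]
Initial: VV[2]=[0, 0, 0, 0]
Initial: VV[3]=[0, 0, 0, 0]
Event 1: SEND 0->2: VV[0][0]++ -> VV[0]=[1, 0, 0, 0], msg_vec=[1, 0, 0, 0]; VV[2]=max(VV[2],msg_vec) then VV[2][2]++ -> VV[2]=[1, 0, 1, 0]
Event 2: SEND 1->2: VV[1][1]++ -> VV[1]=[0, 1, 0, 0], msg_vec=[0, 1, 0, 0]; VV[2]=max(VV[2],msg_vec) then VV[2][2]++ -> VV[2]=[1, 1, 2, 0]
Event 3: SEND 1->2: VV[1][1]++ -> VV[1]=[0, 2, 0, 0], msg_vec=[0, 2, 0, 0]; VV[2]=max(VV[2],msg_vec) then VV[2][2]++ -> VV[2]=[1, 2, 3, 0]
Event 4: SEND 1->2: VV[1][1]++ -> VV[1]=[0, 3, 0, 0], msg_vec=[0, 3, 0, 0]; VV[2]=max(VV[2],msg_vec) then VV[2][2]++ -> VV[2]=[1, 3, 4, 0]
Event 5: SEND 1->3: VV[1][1]++ -> VV[1]=[0, 4, 0, 0], msg_vec=[0, 4, 0, 0]; VV[3]=max(VV[3],msg_vec) then VV[3][3]++ -> VV[3]=[0, 4, 0, 1]
Event 4 stamp: [0, 3, 0, 0]
Event 5 stamp: [0, 4, 0, 0]
[0, 3, 0, 0] <= [0, 4, 0, 0]? True
[0, 4, 0, 0] <= [0, 3, 0, 0]? False
Relation: before

Answer: before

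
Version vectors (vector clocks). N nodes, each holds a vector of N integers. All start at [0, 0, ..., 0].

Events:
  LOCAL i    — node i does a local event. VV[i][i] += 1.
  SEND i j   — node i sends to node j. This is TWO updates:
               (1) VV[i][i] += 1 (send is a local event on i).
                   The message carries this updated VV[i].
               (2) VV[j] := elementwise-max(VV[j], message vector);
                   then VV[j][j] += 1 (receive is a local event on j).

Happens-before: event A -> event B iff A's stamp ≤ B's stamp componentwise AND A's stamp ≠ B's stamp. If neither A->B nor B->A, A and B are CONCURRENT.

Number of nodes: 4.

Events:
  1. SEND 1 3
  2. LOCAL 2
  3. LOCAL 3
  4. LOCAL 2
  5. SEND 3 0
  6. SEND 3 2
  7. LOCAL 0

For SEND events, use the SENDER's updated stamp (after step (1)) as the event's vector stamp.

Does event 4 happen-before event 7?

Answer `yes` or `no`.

Answer: no

Derivation:
Initial: VV[0]=[0, 0, 0, 0]
Initial: VV[1]=[0, 0, 0, 0]
Initial: VV[2]=[0, 0, 0, 0]
Initial: VV[3]=[0, 0, 0, 0]
Event 1: SEND 1->3: VV[1][1]++ -> VV[1]=[0, 1, 0, 0], msg_vec=[0, 1, 0, 0]; VV[3]=max(VV[3],msg_vec) then VV[3][3]++ -> VV[3]=[0, 1, 0, 1]
Event 2: LOCAL 2: VV[2][2]++ -> VV[2]=[0, 0, 1, 0]
Event 3: LOCAL 3: VV[3][3]++ -> VV[3]=[0, 1, 0, 2]
Event 4: LOCAL 2: VV[2][2]++ -> VV[2]=[0, 0, 2, 0]
Event 5: SEND 3->0: VV[3][3]++ -> VV[3]=[0, 1, 0, 3], msg_vec=[0, 1, 0, 3]; VV[0]=max(VV[0],msg_vec) then VV[0][0]++ -> VV[0]=[1, 1, 0, 3]
Event 6: SEND 3->2: VV[3][3]++ -> VV[3]=[0, 1, 0, 4], msg_vec=[0, 1, 0, 4]; VV[2]=max(VV[2],msg_vec) then VV[2][2]++ -> VV[2]=[0, 1, 3, 4]
Event 7: LOCAL 0: VV[0][0]++ -> VV[0]=[2, 1, 0, 3]
Event 4 stamp: [0, 0, 2, 0]
Event 7 stamp: [2, 1, 0, 3]
[0, 0, 2, 0] <= [2, 1, 0, 3]? False. Equal? False. Happens-before: False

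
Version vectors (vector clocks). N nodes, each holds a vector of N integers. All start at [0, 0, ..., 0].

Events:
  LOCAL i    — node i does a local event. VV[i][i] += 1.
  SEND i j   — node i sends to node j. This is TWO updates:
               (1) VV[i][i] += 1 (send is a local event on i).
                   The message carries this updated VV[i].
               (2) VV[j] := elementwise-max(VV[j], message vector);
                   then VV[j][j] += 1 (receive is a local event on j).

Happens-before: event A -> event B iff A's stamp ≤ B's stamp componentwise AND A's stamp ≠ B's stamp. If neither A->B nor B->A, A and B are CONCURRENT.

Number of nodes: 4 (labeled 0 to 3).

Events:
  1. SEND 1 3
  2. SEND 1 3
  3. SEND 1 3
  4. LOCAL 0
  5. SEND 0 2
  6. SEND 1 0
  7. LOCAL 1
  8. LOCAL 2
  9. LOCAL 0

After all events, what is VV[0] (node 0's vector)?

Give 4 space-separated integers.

Initial: VV[0]=[0, 0, 0, 0]
Initial: VV[1]=[0, 0, 0, 0]
Initial: VV[2]=[0, 0, 0, 0]
Initial: VV[3]=[0, 0, 0, 0]
Event 1: SEND 1->3: VV[1][1]++ -> VV[1]=[0, 1, 0, 0], msg_vec=[0, 1, 0, 0]; VV[3]=max(VV[3],msg_vec) then VV[3][3]++ -> VV[3]=[0, 1, 0, 1]
Event 2: SEND 1->3: VV[1][1]++ -> VV[1]=[0, 2, 0, 0], msg_vec=[0, 2, 0, 0]; VV[3]=max(VV[3],msg_vec) then VV[3][3]++ -> VV[3]=[0, 2, 0, 2]
Event 3: SEND 1->3: VV[1][1]++ -> VV[1]=[0, 3, 0, 0], msg_vec=[0, 3, 0, 0]; VV[3]=max(VV[3],msg_vec) then VV[3][3]++ -> VV[3]=[0, 3, 0, 3]
Event 4: LOCAL 0: VV[0][0]++ -> VV[0]=[1, 0, 0, 0]
Event 5: SEND 0->2: VV[0][0]++ -> VV[0]=[2, 0, 0, 0], msg_vec=[2, 0, 0, 0]; VV[2]=max(VV[2],msg_vec) then VV[2][2]++ -> VV[2]=[2, 0, 1, 0]
Event 6: SEND 1->0: VV[1][1]++ -> VV[1]=[0, 4, 0, 0], msg_vec=[0, 4, 0, 0]; VV[0]=max(VV[0],msg_vec) then VV[0][0]++ -> VV[0]=[3, 4, 0, 0]
Event 7: LOCAL 1: VV[1][1]++ -> VV[1]=[0, 5, 0, 0]
Event 8: LOCAL 2: VV[2][2]++ -> VV[2]=[2, 0, 2, 0]
Event 9: LOCAL 0: VV[0][0]++ -> VV[0]=[4, 4, 0, 0]
Final vectors: VV[0]=[4, 4, 0, 0]; VV[1]=[0, 5, 0, 0]; VV[2]=[2, 0, 2, 0]; VV[3]=[0, 3, 0, 3]

Answer: 4 4 0 0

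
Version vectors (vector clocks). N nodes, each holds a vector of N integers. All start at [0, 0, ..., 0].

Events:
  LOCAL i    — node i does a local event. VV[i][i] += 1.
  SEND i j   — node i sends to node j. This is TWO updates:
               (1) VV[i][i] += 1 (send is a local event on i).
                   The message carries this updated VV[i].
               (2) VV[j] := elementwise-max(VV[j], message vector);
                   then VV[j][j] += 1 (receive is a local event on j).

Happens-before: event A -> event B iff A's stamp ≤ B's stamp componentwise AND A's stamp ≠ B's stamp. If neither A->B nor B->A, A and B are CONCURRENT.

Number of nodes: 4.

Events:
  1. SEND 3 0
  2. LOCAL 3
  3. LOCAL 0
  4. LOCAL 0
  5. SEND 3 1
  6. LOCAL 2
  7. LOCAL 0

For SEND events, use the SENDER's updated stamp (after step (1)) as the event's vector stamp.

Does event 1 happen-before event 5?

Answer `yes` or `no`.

Answer: yes

Derivation:
Initial: VV[0]=[0, 0, 0, 0]
Initial: VV[1]=[0, 0, 0, 0]
Initial: VV[2]=[0, 0, 0, 0]
Initial: VV[3]=[0, 0, 0, 0]
Event 1: SEND 3->0: VV[3][3]++ -> VV[3]=[0, 0, 0, 1], msg_vec=[0, 0, 0, 1]; VV[0]=max(VV[0],msg_vec) then VV[0][0]++ -> VV[0]=[1, 0, 0, 1]
Event 2: LOCAL 3: VV[3][3]++ -> VV[3]=[0, 0, 0, 2]
Event 3: LOCAL 0: VV[0][0]++ -> VV[0]=[2, 0, 0, 1]
Event 4: LOCAL 0: VV[0][0]++ -> VV[0]=[3, 0, 0, 1]
Event 5: SEND 3->1: VV[3][3]++ -> VV[3]=[0, 0, 0, 3], msg_vec=[0, 0, 0, 3]; VV[1]=max(VV[1],msg_vec) then VV[1][1]++ -> VV[1]=[0, 1, 0, 3]
Event 6: LOCAL 2: VV[2][2]++ -> VV[2]=[0, 0, 1, 0]
Event 7: LOCAL 0: VV[0][0]++ -> VV[0]=[4, 0, 0, 1]
Event 1 stamp: [0, 0, 0, 1]
Event 5 stamp: [0, 0, 0, 3]
[0, 0, 0, 1] <= [0, 0, 0, 3]? True. Equal? False. Happens-before: True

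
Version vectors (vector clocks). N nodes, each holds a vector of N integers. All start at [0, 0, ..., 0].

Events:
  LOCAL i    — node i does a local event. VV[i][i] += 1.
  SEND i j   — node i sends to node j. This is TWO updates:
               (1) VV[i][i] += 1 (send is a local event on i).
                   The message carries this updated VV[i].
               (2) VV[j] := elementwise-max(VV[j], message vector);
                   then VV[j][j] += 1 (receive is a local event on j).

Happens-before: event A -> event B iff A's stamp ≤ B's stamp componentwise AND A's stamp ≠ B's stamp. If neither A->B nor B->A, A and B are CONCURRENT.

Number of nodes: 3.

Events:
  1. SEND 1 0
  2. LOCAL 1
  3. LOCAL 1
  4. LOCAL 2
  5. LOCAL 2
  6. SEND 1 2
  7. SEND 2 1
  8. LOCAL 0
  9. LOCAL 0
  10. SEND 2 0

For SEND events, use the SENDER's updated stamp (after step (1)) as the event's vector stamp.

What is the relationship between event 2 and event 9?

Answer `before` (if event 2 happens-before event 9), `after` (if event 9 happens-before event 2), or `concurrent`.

Initial: VV[0]=[0, 0, 0]
Initial: VV[1]=[0, 0, 0]
Initial: VV[2]=[0, 0, 0]
Event 1: SEND 1->0: VV[1][1]++ -> VV[1]=[0, 1, 0], msg_vec=[0, 1, 0]; VV[0]=max(VV[0],msg_vec) then VV[0][0]++ -> VV[0]=[1, 1, 0]
Event 2: LOCAL 1: VV[1][1]++ -> VV[1]=[0, 2, 0]
Event 3: LOCAL 1: VV[1][1]++ -> VV[1]=[0, 3, 0]
Event 4: LOCAL 2: VV[2][2]++ -> VV[2]=[0, 0, 1]
Event 5: LOCAL 2: VV[2][2]++ -> VV[2]=[0, 0, 2]
Event 6: SEND 1->2: VV[1][1]++ -> VV[1]=[0, 4, 0], msg_vec=[0, 4, 0]; VV[2]=max(VV[2],msg_vec) then VV[2][2]++ -> VV[2]=[0, 4, 3]
Event 7: SEND 2->1: VV[2][2]++ -> VV[2]=[0, 4, 4], msg_vec=[0, 4, 4]; VV[1]=max(VV[1],msg_vec) then VV[1][1]++ -> VV[1]=[0, 5, 4]
Event 8: LOCAL 0: VV[0][0]++ -> VV[0]=[2, 1, 0]
Event 9: LOCAL 0: VV[0][0]++ -> VV[0]=[3, 1, 0]
Event 10: SEND 2->0: VV[2][2]++ -> VV[2]=[0, 4, 5], msg_vec=[0, 4, 5]; VV[0]=max(VV[0],msg_vec) then VV[0][0]++ -> VV[0]=[4, 4, 5]
Event 2 stamp: [0, 2, 0]
Event 9 stamp: [3, 1, 0]
[0, 2, 0] <= [3, 1, 0]? False
[3, 1, 0] <= [0, 2, 0]? False
Relation: concurrent

Answer: concurrent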